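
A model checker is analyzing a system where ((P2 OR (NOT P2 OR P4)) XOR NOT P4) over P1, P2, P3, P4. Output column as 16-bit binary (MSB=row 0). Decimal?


Formula: ((P2 OR (NOT P2 OR P4)) XOR NOT P4) over P1, P2, P3, P4 (16 rows)
Evaluate each row (bits = P1,P2,P3,P4, MSB first):
  row 0 [0000]: ((0 OR (NOT 0 OR 0)) XOR NOT 0) -> 0
  row 1 [0001]: ((0 OR (NOT 0 OR 1)) XOR NOT 1) -> 1
  row 2 [0010]: ((0 OR (NOT 0 OR 0)) XOR NOT 0) -> 0
  row 3 [0011]: ((0 OR (NOT 0 OR 1)) XOR NOT 1) -> 1
  row 4 [0100]: ((1 OR (NOT 1 OR 0)) XOR NOT 0) -> 0
  row 5 [0101]: ((1 OR (NOT 1 OR 1)) XOR NOT 1) -> 1
  row 6 [0110]: ((1 OR (NOT 1 OR 0)) XOR NOT 0) -> 0
  row 7 [0111]: ((1 OR (NOT 1 OR 1)) XOR NOT 1) -> 1
  row 8 [1000]: ((0 OR (NOT 0 OR 0)) XOR NOT 0) -> 0
  row 9 [1001]: ((0 OR (NOT 0 OR 1)) XOR NOT 1) -> 1
  row 10 [1010]: ((0 OR (NOT 0 OR 0)) XOR NOT 0) -> 0
  row 11 [1011]: ((0 OR (NOT 0 OR 1)) XOR NOT 1) -> 1
  row 12 [1100]: ((1 OR (NOT 1 OR 0)) XOR NOT 0) -> 0
  row 13 [1101]: ((1 OR (NOT 1 OR 1)) XOR NOT 1) -> 1
  row 14 [1110]: ((1 OR (NOT 1 OR 0)) XOR NOT 0) -> 0
  row 15 [1111]: ((1 OR (NOT 1 OR 1)) XOR NOT 1) -> 1
Full result column, 4 rows per line (P1,P2 fixed per line; P3,P4 runs 00..11 left to right):
  rows 0-3 [P1,P2=00]: 0101  = hex 5
  rows 4-7 [P1,P2=01]: 0101  = hex 5
  rows 8-11 [P1,P2=10]: 0101  = hex 5
  rows 12-15 [P1,P2=11]: 0101  = hex 5
Output column (row 0 .. row 15) = 0101010101010101
Output column grouped in 4s = 0101 0101 0101 0101 = 0x5555
Convert to decimal digit by digit (value = value*16 + digit):
  5 -> 5
  5*16 + 5 = 85
  85*16 + 5 = 1365
  1365*16 + 5 = 21845
Decimal = 21845

21845


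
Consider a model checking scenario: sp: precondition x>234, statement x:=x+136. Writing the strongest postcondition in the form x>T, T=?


Formula: sp(P, x:=E) = exists old_x. (x = E[old_x/x]) AND P[old_x/x] (old_x is the value of x before the assignment; eliminate old_x by solving x = E[old_x/x] for old_x)
Step 1: Precondition P: x>234, i.e. old_x > 234
Step 2: Assignment gives x = old_x + 136, so old_x = x - 136
Step 3: Substitute into P: x - 136 > 234
Step 4: Simplify: x > 234+136 = 370

370


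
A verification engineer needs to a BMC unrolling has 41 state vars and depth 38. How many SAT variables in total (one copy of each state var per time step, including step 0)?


BMC unrolls to depth k, creating one copy of each state var for steps 0..k.
Step count = 38 + 1 = 39 (steps 0 through 38)
Vars per step = 41
Total = 41 * 39 = 1599

1599


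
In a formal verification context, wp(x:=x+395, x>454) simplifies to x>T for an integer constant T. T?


Formula: wp(x:=E, P) = P[E/x] (substitute E for x in postcondition)
Step 1: Postcondition: x>454
Step 2: Substitute x+395 for x: x+395>454
Step 3: Solve for x: x > 454-395 = 59

59


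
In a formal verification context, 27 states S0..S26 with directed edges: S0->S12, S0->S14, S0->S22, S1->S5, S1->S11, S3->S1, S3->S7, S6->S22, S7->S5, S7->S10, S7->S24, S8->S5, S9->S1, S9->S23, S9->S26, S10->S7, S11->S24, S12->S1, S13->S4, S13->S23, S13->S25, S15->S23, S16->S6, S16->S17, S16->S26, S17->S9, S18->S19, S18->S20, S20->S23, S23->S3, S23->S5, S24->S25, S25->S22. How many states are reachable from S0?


BFS from S0:
  layer 0: {S0}
  layer 1: {S12, S14, S22}
  layer 2: {S1}
  layer 3: {S5, S11}
  layer 4: {S24}
  layer 5: {S25}
Reachable set: {S0, S1, S5, S11, S12, S14, S22, S24, S25}
Count = 9

9


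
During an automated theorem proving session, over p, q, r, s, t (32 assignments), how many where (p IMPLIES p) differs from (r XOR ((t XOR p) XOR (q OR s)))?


F1 = (p IMPLIES p)
F2 = (r XOR ((t XOR p) XOR (q OR s)))
Evaluate both on each of 32 rows (bits = p,q,r,s,t):
  row 0 [00000]: F1=1 F2=0 (differ) -> 1
  row 1 [00001]: F1=1 F2=1 -> 0
  row 2 [00010]: F1=1 F2=1 -> 0
  row 3 [00011]: F1=1 F2=0 (differ) -> 1
  row 4 [00100]: F1=1 F2=1 -> 0
  row 5 [00101]: F1=1 F2=0 (differ) -> 1
  row 6 [00110]: F1=1 F2=0 (differ) -> 1
  row 7 [00111]: F1=1 F2=1 -> 0
  row 8 [01000]: F1=1 F2=1 -> 0
  row 9 [01001]: F1=1 F2=0 (differ) -> 1
  row 10 [01010]: F1=1 F2=1 -> 0
  row 11 [01011]: F1=1 F2=0 (differ) -> 1
  row 12 [01100]: F1=1 F2=0 (differ) -> 1
  row 13 [01101]: F1=1 F2=1 -> 0
  row 14 [01110]: F1=1 F2=0 (differ) -> 1
  row 15 [01111]: F1=1 F2=1 -> 0
  row 16 [10000]: F1=1 F2=1 -> 0
  row 17 [10001]: F1=1 F2=0 (differ) -> 1
  row 18 [10010]: F1=1 F2=0 (differ) -> 1
  row 19 [10011]: F1=1 F2=1 -> 0
  row 20 [10100]: F1=1 F2=0 (differ) -> 1
  row 21 [10101]: F1=1 F2=1 -> 0
  row 22 [10110]: F1=1 F2=1 -> 0
  row 23 [10111]: F1=1 F2=0 (differ) -> 1
  row 24 [11000]: F1=1 F2=0 (differ) -> 1
  row 25 [11001]: F1=1 F2=1 -> 0
  row 26 [11010]: F1=1 F2=0 (differ) -> 1
  row 27 [11011]: F1=1 F2=1 -> 0
  row 28 [11100]: F1=1 F2=1 -> 0
  row 29 [11101]: F1=1 F2=0 (differ) -> 1
  row 30 [11110]: F1=1 F2=1 -> 0
  row 31 [11111]: F1=1 F2=0 (differ) -> 1
Full result column, 8 rows per line (p,q fixed per line; r,s,t runs 000..111 left to right):
  rows 0-7 [p,q=00]: 10010110  (ones: 4)
  rows 8-15 [p,q=01]: 01011010  (ones: 4)
  rows 16-23 [p,q=10]: 01101001  (ones: 4)
  rows 24-31 [p,q=11]: 10100101  (ones: 4)
Disagreements = 4+4+4+4 = 16

16


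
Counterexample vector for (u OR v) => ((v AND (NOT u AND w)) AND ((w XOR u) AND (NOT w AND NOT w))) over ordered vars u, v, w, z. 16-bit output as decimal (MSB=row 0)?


F1 = (u OR v)
F2 = ((v AND (NOT u AND w)) AND ((w XOR u) AND (NOT w AND NOT w)))
Counterexample to F1=>F2 is where F1=1 and F2=0.
Evaluate each row (bits = u,v,w,z, MSB first):
  row 0 [0000]: F1=0 F2=0 -> F1&~F2 -> 0
  row 1 [0001]: F1=0 F2=0 -> F1&~F2 -> 0
  row 2 [0010]: F1=0 F2=0 -> F1&~F2 -> 0
  row 3 [0011]: F1=0 F2=0 -> F1&~F2 -> 0
  row 4 [0100]: F1=1 F2=0 -> F1&~F2 -> 1
  row 5 [0101]: F1=1 F2=0 -> F1&~F2 -> 1
  row 6 [0110]: F1=1 F2=0 -> F1&~F2 -> 1
  row 7 [0111]: F1=1 F2=0 -> F1&~F2 -> 1
  row 8 [1000]: F1=1 F2=0 -> F1&~F2 -> 1
  row 9 [1001]: F1=1 F2=0 -> F1&~F2 -> 1
  row 10 [1010]: F1=1 F2=0 -> F1&~F2 -> 1
  row 11 [1011]: F1=1 F2=0 -> F1&~F2 -> 1
  row 12 [1100]: F1=1 F2=0 -> F1&~F2 -> 1
  row 13 [1101]: F1=1 F2=0 -> F1&~F2 -> 1
  row 14 [1110]: F1=1 F2=0 -> F1&~F2 -> 1
  row 15 [1111]: F1=1 F2=0 -> F1&~F2 -> 1
Full result column, 4 rows per line (u,v fixed per line; w,z runs 00..11 left to right):
  rows 0-3 [u,v=00]: 0000  = hex 0
  rows 4-7 [u,v=01]: 1111  = hex F
  rows 8-11 [u,v=10]: 1111  = hex F
  rows 12-15 [u,v=11]: 1111  = hex F
Counterexample vector (row 0 .. row 15) = 0000111111111111
Output column grouped in 4s = 0000 1111 1111 1111 = 0x0FFF
Convert to decimal digit by digit (value = value*16 + digit):
  0 -> 0
  0*16 + 15 (F) = 15
  15*16 + 15 (F) = 255
  255*16 + 15 (F) = 4095
Decimal = 4095

4095


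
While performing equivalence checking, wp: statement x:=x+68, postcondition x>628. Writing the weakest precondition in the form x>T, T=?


Formula: wp(x:=E, P) = P[E/x] (substitute E for x in postcondition)
Step 1: Postcondition: x>628
Step 2: Substitute x+68 for x: x+68>628
Step 3: Solve for x: x > 628-68 = 560

560


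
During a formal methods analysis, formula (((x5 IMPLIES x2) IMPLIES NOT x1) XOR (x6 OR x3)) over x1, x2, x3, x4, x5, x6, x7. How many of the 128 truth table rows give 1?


Formula: (((x5 IMPLIES x2) IMPLIES NOT x1) XOR (x6 OR x3)) over 7 vars (128 rows)
Evaluate each row (x1, x2, x3, x4, x5, x6, x7 as bits, MSB first):
  row 0 [0000000]: (((0 IMPLIES 0) IMPLIES NOT 0) XOR (0 OR 0)) -> 1
  row 1 [0000001]: (((0 IMPLIES 0) IMPLIES NOT 0) XOR (0 OR 0)) -> 1
  row 2 [0000010]: (((0 IMPLIES 0) IMPLIES NOT 0) XOR (1 OR 0)) -> 0
  row 3 [0000011]: (((0 IMPLIES 0) IMPLIES NOT 0) XOR (1 OR 0)) -> 0
  row 4 [0000100]: (((1 IMPLIES 0) IMPLIES NOT 0) XOR (0 OR 0)) -> 1
  (every remaining row is evaluated the same way; all 128 results are listed next)
Full result column, 8 rows per line (x1,x2,x3,x4 fixed per line; x5,x6,x7 runs 000..111 left to right):
  rows 0-7 [x1,x2,x3,x4=0000]: 11001100  (ones: 4)
  rows 8-15 [x1,x2,x3,x4=0001]: 11001100  (ones: 4)
  rows 16-23 [x1,x2,x3,x4=0010]: 00000000  (ones: 0)
  rows 24-31 [x1,x2,x3,x4=0011]: 00000000  (ones: 0)
  rows 32-39 [x1,x2,x3,x4=0100]: 11001100  (ones: 4)
  rows 40-47 [x1,x2,x3,x4=0101]: 11001100  (ones: 4)
  rows 48-55 [x1,x2,x3,x4=0110]: 00000000  (ones: 0)
  rows 56-63 [x1,x2,x3,x4=0111]: 00000000  (ones: 0)
  rows 64-71 [x1,x2,x3,x4=1000]: 00111100  (ones: 4)
  rows 72-79 [x1,x2,x3,x4=1001]: 00111100  (ones: 4)
  rows 80-87 [x1,x2,x3,x4=1010]: 11110000  (ones: 4)
  rows 88-95 [x1,x2,x3,x4=1011]: 11110000  (ones: 4)
  rows 96-103 [x1,x2,x3,x4=1100]: 00110011  (ones: 4)
  rows 104-111 [x1,x2,x3,x4=1101]: 00110011  (ones: 4)
  rows 112-119 [x1,x2,x3,x4=1110]: 11111111  (ones: 8)
  rows 120-127 [x1,x2,x3,x4=1111]: 11111111  (ones: 8)
Count of 1-rows = 4+4+0+0+4+4+0+0+4+4+4+4+4+4+8+8 = 56

56


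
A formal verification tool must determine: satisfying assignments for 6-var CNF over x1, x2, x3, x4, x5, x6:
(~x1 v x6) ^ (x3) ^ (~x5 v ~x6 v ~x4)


CNF with 3 clauses over 6 vars (64 assignments).
An assignment satisfies CNF iff every clause has >=1 true literal.
Check each row (bits = x1,x2,x3,x4,x5,x6; clause T/F shown):
  row 0 [000000]: clauses=TFT -> 0
  row 1 [000001]: clauses=TFT -> 0
  row 2 [000010]: clauses=TFT -> 0
  row 3 [000011]: clauses=TFT -> 0
  row 4 [000100]: clauses=TFT -> 0
  (every remaining row is evaluated the same way; all 64 results are listed next)
Full result column, 8 rows per line (x1,x2,x3 fixed per line; x4,x5,x6 runs 000..111 left to right):
  rows 0-7 [x1,x2,x3=000]: 00000000  (ones: 0)
  rows 8-15 [x1,x2,x3=001]: 11111110  (ones: 7)
  rows 16-23 [x1,x2,x3=010]: 00000000  (ones: 0)
  rows 24-31 [x1,x2,x3=011]: 11111110  (ones: 7)
  rows 32-39 [x1,x2,x3=100]: 00000000  (ones: 0)
  rows 40-47 [x1,x2,x3=101]: 01010100  (ones: 3)
  rows 48-55 [x1,x2,x3=110]: 00000000  (ones: 0)
  rows 56-63 [x1,x2,x3=111]: 01010100  (ones: 3)
Satisfying assignments = 0+7+0+7+0+3+0+3 = 20

20


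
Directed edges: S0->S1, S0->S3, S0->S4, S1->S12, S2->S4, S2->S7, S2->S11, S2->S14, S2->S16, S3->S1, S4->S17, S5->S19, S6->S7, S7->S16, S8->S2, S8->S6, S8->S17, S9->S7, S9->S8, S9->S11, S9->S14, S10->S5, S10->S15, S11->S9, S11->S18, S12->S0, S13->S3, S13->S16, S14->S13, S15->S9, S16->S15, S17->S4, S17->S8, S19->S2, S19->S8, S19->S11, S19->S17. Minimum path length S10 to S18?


BFS layer-by-layer from S10:
  dist 0: {S10}
  dist 1: {S5, S15}
  dist 2: {S9, S19}
  dist 3: {S2, S7, S8, S11, S14, S17}
  dist 4: {S4, S6, S13, S16, S18}
  -> S18 reached at distance 4
Shortest path length = 4

4


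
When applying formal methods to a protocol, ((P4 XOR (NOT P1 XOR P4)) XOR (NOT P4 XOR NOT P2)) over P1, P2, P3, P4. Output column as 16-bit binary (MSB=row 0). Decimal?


Formula: ((P4 XOR (NOT P1 XOR P4)) XOR (NOT P4 XOR NOT P2)) over P1, P2, P3, P4 (16 rows)
Evaluate each row (bits = P1,P2,P3,P4, MSB first):
  row 0 [0000]: ((0 XOR (NOT 0 XOR 0)) XOR (NOT 0 XOR NOT 0)) -> 1
  row 1 [0001]: ((1 XOR (NOT 0 XOR 1)) XOR (NOT 1 XOR NOT 0)) -> 0
  row 2 [0010]: ((0 XOR (NOT 0 XOR 0)) XOR (NOT 0 XOR NOT 0)) -> 1
  row 3 [0011]: ((1 XOR (NOT 0 XOR 1)) XOR (NOT 1 XOR NOT 0)) -> 0
  row 4 [0100]: ((0 XOR (NOT 0 XOR 0)) XOR (NOT 0 XOR NOT 1)) -> 0
  row 5 [0101]: ((1 XOR (NOT 0 XOR 1)) XOR (NOT 1 XOR NOT 1)) -> 1
  row 6 [0110]: ((0 XOR (NOT 0 XOR 0)) XOR (NOT 0 XOR NOT 1)) -> 0
  row 7 [0111]: ((1 XOR (NOT 0 XOR 1)) XOR (NOT 1 XOR NOT 1)) -> 1
  row 8 [1000]: ((0 XOR (NOT 1 XOR 0)) XOR (NOT 0 XOR NOT 0)) -> 0
  row 9 [1001]: ((1 XOR (NOT 1 XOR 1)) XOR (NOT 1 XOR NOT 0)) -> 1
  row 10 [1010]: ((0 XOR (NOT 1 XOR 0)) XOR (NOT 0 XOR NOT 0)) -> 0
  row 11 [1011]: ((1 XOR (NOT 1 XOR 1)) XOR (NOT 1 XOR NOT 0)) -> 1
  row 12 [1100]: ((0 XOR (NOT 1 XOR 0)) XOR (NOT 0 XOR NOT 1)) -> 1
  row 13 [1101]: ((1 XOR (NOT 1 XOR 1)) XOR (NOT 1 XOR NOT 1)) -> 0
  row 14 [1110]: ((0 XOR (NOT 1 XOR 0)) XOR (NOT 0 XOR NOT 1)) -> 1
  row 15 [1111]: ((1 XOR (NOT 1 XOR 1)) XOR (NOT 1 XOR NOT 1)) -> 0
Full result column, 4 rows per line (P1,P2 fixed per line; P3,P4 runs 00..11 left to right):
  rows 0-3 [P1,P2=00]: 1010  = hex A
  rows 4-7 [P1,P2=01]: 0101  = hex 5
  rows 8-11 [P1,P2=10]: 0101  = hex 5
  rows 12-15 [P1,P2=11]: 1010  = hex A
Output column (row 0 .. row 15) = 1010010101011010
Output column grouped in 4s = 1010 0101 0101 1010 = 0xA55A
Convert to decimal digit by digit (value = value*16 + digit):
  A -> 10
  10*16 + 5 = 165
  165*16 + 5 = 2645
  2645*16 + 10 (A) = 42330
Decimal = 42330

42330


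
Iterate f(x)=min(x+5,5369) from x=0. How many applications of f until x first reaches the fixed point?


Step 1: x=0, cap=5369, increment=5
Step 2: x grows by 5 each step until capped at 5369; fixed point is x=5369
Step 3: iterations = ceil(5369/5) = 1074

1074


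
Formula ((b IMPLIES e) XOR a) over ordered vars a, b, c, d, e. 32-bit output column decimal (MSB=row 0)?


Formula: ((b IMPLIES e) XOR a) over a, b, c, d, e (32 rows)
Evaluate each row (bits = a,b,c,d,e, MSB first):
  row 0 [00000]: ((0 IMPLIES 0) XOR 0) -> 1
  row 1 [00001]: ((0 IMPLIES 1) XOR 0) -> 1
  row 2 [00010]: ((0 IMPLIES 0) XOR 0) -> 1
  row 3 [00011]: ((0 IMPLIES 1) XOR 0) -> 1
  row 4 [00100]: ((0 IMPLIES 0) XOR 0) -> 1
  row 5 [00101]: ((0 IMPLIES 1) XOR 0) -> 1
  row 6 [00110]: ((0 IMPLIES 0) XOR 0) -> 1
  row 7 [00111]: ((0 IMPLIES 1) XOR 0) -> 1
  row 8 [01000]: ((1 IMPLIES 0) XOR 0) -> 0
  row 9 [01001]: ((1 IMPLIES 1) XOR 0) -> 1
  row 10 [01010]: ((1 IMPLIES 0) XOR 0) -> 0
  row 11 [01011]: ((1 IMPLIES 1) XOR 0) -> 1
  row 12 [01100]: ((1 IMPLIES 0) XOR 0) -> 0
  row 13 [01101]: ((1 IMPLIES 1) XOR 0) -> 1
  row 14 [01110]: ((1 IMPLIES 0) XOR 0) -> 0
  row 15 [01111]: ((1 IMPLIES 1) XOR 0) -> 1
  row 16 [10000]: ((0 IMPLIES 0) XOR 1) -> 0
  row 17 [10001]: ((0 IMPLIES 1) XOR 1) -> 0
  row 18 [10010]: ((0 IMPLIES 0) XOR 1) -> 0
  row 19 [10011]: ((0 IMPLIES 1) XOR 1) -> 0
  row 20 [10100]: ((0 IMPLIES 0) XOR 1) -> 0
  row 21 [10101]: ((0 IMPLIES 1) XOR 1) -> 0
  row 22 [10110]: ((0 IMPLIES 0) XOR 1) -> 0
  row 23 [10111]: ((0 IMPLIES 1) XOR 1) -> 0
  row 24 [11000]: ((1 IMPLIES 0) XOR 1) -> 1
  row 25 [11001]: ((1 IMPLIES 1) XOR 1) -> 0
  row 26 [11010]: ((1 IMPLIES 0) XOR 1) -> 1
  row 27 [11011]: ((1 IMPLIES 1) XOR 1) -> 0
  row 28 [11100]: ((1 IMPLIES 0) XOR 1) -> 1
  row 29 [11101]: ((1 IMPLIES 1) XOR 1) -> 0
  row 30 [11110]: ((1 IMPLIES 0) XOR 1) -> 1
  row 31 [11111]: ((1 IMPLIES 1) XOR 1) -> 0
Full result column, 4 rows per line (a,b,c fixed per line; d,e runs 00..11 left to right):
  rows 0-3 [a,b,c=000]: 1111  = hex F
  rows 4-7 [a,b,c=001]: 1111  = hex F
  rows 8-11 [a,b,c=010]: 0101  = hex 5
  rows 12-15 [a,b,c=011]: 0101  = hex 5
  rows 16-19 [a,b,c=100]: 0000  = hex 0
  rows 20-23 [a,b,c=101]: 0000  = hex 0
  rows 24-27 [a,b,c=110]: 1010  = hex A
  rows 28-31 [a,b,c=111]: 1010  = hex A
Output column (row 0 .. row 31) = 11111111010101010000000010101010
Output column grouped in 4s = 1111 1111 0101 0101 0000 0000 1010 1010 = 0xFF5500AA
Convert to decimal digit by digit (value = value*16 + digit):
  F -> 15
  15*16 + 15 (F) = 255
  255*16 + 5 = 4085
  4085*16 + 5 = 65365
  65365*16 + 0 = 1045840
  1045840*16 + 0 = 16733440
  16733440*16 + 10 (A) = 267735050
  267735050*16 + 10 (A) = 4283760810
Decimal = 4283760810

4283760810


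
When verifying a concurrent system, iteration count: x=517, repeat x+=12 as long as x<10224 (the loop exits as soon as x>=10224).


Step 1: x goes from 517 toward 10224 by 12; the body runs while x<10224, so iterations = ceil((bound-start)/step)
Step 2: Distance=9707
Step 3: ceil(9707/12)=809

809


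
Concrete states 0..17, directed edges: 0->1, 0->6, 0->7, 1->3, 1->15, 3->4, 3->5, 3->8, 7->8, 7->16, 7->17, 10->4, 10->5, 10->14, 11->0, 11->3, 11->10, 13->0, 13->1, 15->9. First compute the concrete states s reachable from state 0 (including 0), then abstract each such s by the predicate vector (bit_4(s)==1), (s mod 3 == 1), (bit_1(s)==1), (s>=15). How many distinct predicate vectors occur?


BFS from 0:
Concrete reachable: {0, 1, 3, 4, 5, 6, 7, 8, 9, 15, 16, 17}
Abstract via predicates (bit_4(s)==1), (s mod 3 == 1), (bit_1(s)==1), (s>=15):
  (0,0,0,0) <- {0, 5, 8, 9}
  (0,0,1,0) <- {3, 6}
  (0,0,1,1) <- {15}
  (0,1,0,0) <- {1, 4}
  (0,1,1,0) <- {7}
  (1,0,0,1) <- {17}
  (1,1,0,1) <- {16}
Distinct abstract states = 7

7


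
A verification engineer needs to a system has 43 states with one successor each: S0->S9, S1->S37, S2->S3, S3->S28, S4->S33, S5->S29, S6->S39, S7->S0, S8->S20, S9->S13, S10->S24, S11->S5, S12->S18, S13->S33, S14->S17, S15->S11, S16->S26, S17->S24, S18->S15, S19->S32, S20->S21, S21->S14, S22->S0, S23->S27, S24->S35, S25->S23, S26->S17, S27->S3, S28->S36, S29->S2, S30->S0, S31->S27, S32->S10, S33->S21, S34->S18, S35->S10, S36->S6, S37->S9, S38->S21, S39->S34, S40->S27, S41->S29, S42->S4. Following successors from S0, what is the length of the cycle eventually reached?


Trace from S0 until a state repeats:
  S0 -> S9 -> S13 -> S33 -> S21 -> S14 -> S17 -> S24 -> S35 -> S10 -> S24
S24 first seen at step 7, revisited at step 10.
Cycle length = 10 - 7 = 3

3


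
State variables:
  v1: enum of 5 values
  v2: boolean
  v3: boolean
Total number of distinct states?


State space = product of domain sizes of all variables.
Domain sizes:
  v1 (enum of 5 values): 5
  v2 (boolean): 2
  v3 (boolean): 2
Product = 5 * 2 * 2 = 20

20


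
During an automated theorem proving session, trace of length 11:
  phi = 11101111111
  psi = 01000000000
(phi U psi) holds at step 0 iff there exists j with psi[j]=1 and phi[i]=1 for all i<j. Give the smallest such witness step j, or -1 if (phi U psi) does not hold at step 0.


(phi U psi) at 0: need smallest j with psi[j]=1 and phi[i]=1 for all i in [0,j).
Scan from step 0:
  step 0: phi=1, psi=0 -> continue
  step 1: psi=1 and phi held for [0,1) -> witness found
Witness step = 1

1


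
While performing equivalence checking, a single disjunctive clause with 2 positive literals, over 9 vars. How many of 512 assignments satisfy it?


Step 1: Total=2^9=512
Step 2: Unsat when all 2 false: 2^7=128
Step 3: Sat=512-128=384

384


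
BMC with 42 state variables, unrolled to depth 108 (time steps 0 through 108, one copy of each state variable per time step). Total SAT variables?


BMC unrolls to depth k, creating one copy of each state var for steps 0..k.
Step count = 108 + 1 = 109 (steps 0 through 108)
Vars per step = 42
Total = 42 * 109 = 4578

4578


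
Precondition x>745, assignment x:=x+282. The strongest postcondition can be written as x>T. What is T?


Formula: sp(P, x:=E) = exists old_x. (x = E[old_x/x]) AND P[old_x/x] (old_x is the value of x before the assignment; eliminate old_x by solving x = E[old_x/x] for old_x)
Step 1: Precondition P: x>745, i.e. old_x > 745
Step 2: Assignment gives x = old_x + 282, so old_x = x - 282
Step 3: Substitute into P: x - 282 > 745
Step 4: Simplify: x > 745+282 = 1027

1027


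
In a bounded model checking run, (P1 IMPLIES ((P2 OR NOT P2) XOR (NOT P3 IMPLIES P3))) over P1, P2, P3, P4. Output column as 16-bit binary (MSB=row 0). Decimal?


Formula: (P1 IMPLIES ((P2 OR NOT P2) XOR (NOT P3 IMPLIES P3))) over P1, P2, P3, P4 (16 rows)
Evaluate each row (bits = P1,P2,P3,P4, MSB first):
  row 0 [0000]: (0 IMPLIES ((0 OR NOT 0) XOR (NOT 0 IMPLIES 0))) -> 1
  row 1 [0001]: (0 IMPLIES ((0 OR NOT 0) XOR (NOT 0 IMPLIES 0))) -> 1
  row 2 [0010]: (0 IMPLIES ((0 OR NOT 0) XOR (NOT 1 IMPLIES 1))) -> 1
  row 3 [0011]: (0 IMPLIES ((0 OR NOT 0) XOR (NOT 1 IMPLIES 1))) -> 1
  row 4 [0100]: (0 IMPLIES ((1 OR NOT 1) XOR (NOT 0 IMPLIES 0))) -> 1
  row 5 [0101]: (0 IMPLIES ((1 OR NOT 1) XOR (NOT 0 IMPLIES 0))) -> 1
  row 6 [0110]: (0 IMPLIES ((1 OR NOT 1) XOR (NOT 1 IMPLIES 1))) -> 1
  row 7 [0111]: (0 IMPLIES ((1 OR NOT 1) XOR (NOT 1 IMPLIES 1))) -> 1
  row 8 [1000]: (1 IMPLIES ((0 OR NOT 0) XOR (NOT 0 IMPLIES 0))) -> 1
  row 9 [1001]: (1 IMPLIES ((0 OR NOT 0) XOR (NOT 0 IMPLIES 0))) -> 1
  row 10 [1010]: (1 IMPLIES ((0 OR NOT 0) XOR (NOT 1 IMPLIES 1))) -> 0
  row 11 [1011]: (1 IMPLIES ((0 OR NOT 0) XOR (NOT 1 IMPLIES 1))) -> 0
  row 12 [1100]: (1 IMPLIES ((1 OR NOT 1) XOR (NOT 0 IMPLIES 0))) -> 1
  row 13 [1101]: (1 IMPLIES ((1 OR NOT 1) XOR (NOT 0 IMPLIES 0))) -> 1
  row 14 [1110]: (1 IMPLIES ((1 OR NOT 1) XOR (NOT 1 IMPLIES 1))) -> 0
  row 15 [1111]: (1 IMPLIES ((1 OR NOT 1) XOR (NOT 1 IMPLIES 1))) -> 0
Full result column, 4 rows per line (P1,P2 fixed per line; P3,P4 runs 00..11 left to right):
  rows 0-3 [P1,P2=00]: 1111  = hex F
  rows 4-7 [P1,P2=01]: 1111  = hex F
  rows 8-11 [P1,P2=10]: 1100  = hex C
  rows 12-15 [P1,P2=11]: 1100  = hex C
Output column (row 0 .. row 15) = 1111111111001100
Output column grouped in 4s = 1111 1111 1100 1100 = 0xFFCC
Convert to decimal digit by digit (value = value*16 + digit):
  F -> 15
  15*16 + 15 (F) = 255
  255*16 + 12 (C) = 4092
  4092*16 + 12 (C) = 65484
Decimal = 65484

65484


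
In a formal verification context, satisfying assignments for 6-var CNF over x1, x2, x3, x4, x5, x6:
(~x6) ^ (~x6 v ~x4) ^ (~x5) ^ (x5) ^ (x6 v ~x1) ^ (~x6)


CNF with 6 clauses over 6 vars (64 assignments).
An assignment satisfies CNF iff every clause has >=1 true literal.
Check each row (bits = x1,x2,x3,x4,x5,x6; clause T/F shown):
  row 0 [000000]: clauses=TTTFTT -> 0
  row 1 [000001]: clauses=FTTFTF -> 0
  row 2 [000010]: clauses=TTFTTT -> 0
  row 3 [000011]: clauses=FTFTTF -> 0
  row 4 [000100]: clauses=TTTFTT -> 0
  (every remaining row is evaluated the same way; all 64 results are listed next)
Full result column, 8 rows per line (x1,x2,x3 fixed per line; x4,x5,x6 runs 000..111 left to right):
  rows 0-7 [x1,x2,x3=000]: 00000000  (ones: 0)
  rows 8-15 [x1,x2,x3=001]: 00000000  (ones: 0)
  rows 16-23 [x1,x2,x3=010]: 00000000  (ones: 0)
  rows 24-31 [x1,x2,x3=011]: 00000000  (ones: 0)
  rows 32-39 [x1,x2,x3=100]: 00000000  (ones: 0)
  rows 40-47 [x1,x2,x3=101]: 00000000  (ones: 0)
  rows 48-55 [x1,x2,x3=110]: 00000000  (ones: 0)
  rows 56-63 [x1,x2,x3=111]: 00000000  (ones: 0)
Satisfying assignments = 0+0+0+0+0+0+0+0 = 0

0


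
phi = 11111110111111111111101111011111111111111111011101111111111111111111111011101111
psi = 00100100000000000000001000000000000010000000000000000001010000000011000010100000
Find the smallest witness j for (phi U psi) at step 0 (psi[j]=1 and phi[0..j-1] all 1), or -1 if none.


(phi U psi) at 0: need smallest j with psi[j]=1 and phi[i]=1 for all i in [0,j).
Scan from step 0:
  step 0: phi=1, psi=0 -> continue
  step 1: phi=1, psi=0 -> continue
  step 2: psi=1 and phi held for [0,2) -> witness found
Witness step = 2

2


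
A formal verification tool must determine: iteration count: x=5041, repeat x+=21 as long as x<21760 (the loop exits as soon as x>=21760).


Step 1: x goes from 5041 toward 21760 by 21; the body runs while x<21760, so iterations = ceil((bound-start)/step)
Step 2: Distance=16719
Step 3: ceil(16719/21)=797

797


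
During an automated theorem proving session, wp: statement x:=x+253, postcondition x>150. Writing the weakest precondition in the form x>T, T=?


Formula: wp(x:=E, P) = P[E/x] (substitute E for x in postcondition)
Step 1: Postcondition: x>150
Step 2: Substitute x+253 for x: x+253>150
Step 3: Solve for x: x > 150-253 = -103

-103


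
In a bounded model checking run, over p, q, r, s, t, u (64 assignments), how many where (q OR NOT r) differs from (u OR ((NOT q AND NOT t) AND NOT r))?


F1 = (q OR NOT r)
F2 = (u OR ((NOT q AND NOT t) AND NOT r))
Evaluate both on each of 64 rows (bits = p,q,r,s,t,u):
  row 0 [000000]: F1=1 F2=1 -> 0
  row 1 [000001]: F1=1 F2=1 -> 0
  row 2 [000010]: F1=1 F2=0 (differ) -> 1
  row 3 [000011]: F1=1 F2=1 -> 0
  row 4 [000100]: F1=1 F2=1 -> 0
  (every remaining row is evaluated the same way; all 64 results are listed next)
Full result column, 8 rows per line (p,q,r fixed per line; s,t,u runs 000..111 left to right):
  rows 0-7 [p,q,r=000]: 00100010  (ones: 2)
  rows 8-15 [p,q,r=001]: 01010101  (ones: 4)
  rows 16-23 [p,q,r=010]: 10101010  (ones: 4)
  rows 24-31 [p,q,r=011]: 10101010  (ones: 4)
  rows 32-39 [p,q,r=100]: 00100010  (ones: 2)
  rows 40-47 [p,q,r=101]: 01010101  (ones: 4)
  rows 48-55 [p,q,r=110]: 10101010  (ones: 4)
  rows 56-63 [p,q,r=111]: 10101010  (ones: 4)
Disagreements = 2+4+4+4+2+4+4+4 = 28

28


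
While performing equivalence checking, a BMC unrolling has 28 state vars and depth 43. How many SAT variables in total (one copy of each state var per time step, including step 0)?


BMC unrolls to depth k, creating one copy of each state var for steps 0..k.
Step count = 43 + 1 = 44 (steps 0 through 43)
Vars per step = 28
Total = 28 * 44 = 1232

1232


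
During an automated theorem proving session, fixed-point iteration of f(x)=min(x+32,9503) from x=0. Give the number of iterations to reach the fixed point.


Step 1: x=0, cap=9503, increment=32
Step 2: x grows by 32 each step until capped at 9503; fixed point is x=9503
Step 3: iterations = ceil(9503/32) = 297

297


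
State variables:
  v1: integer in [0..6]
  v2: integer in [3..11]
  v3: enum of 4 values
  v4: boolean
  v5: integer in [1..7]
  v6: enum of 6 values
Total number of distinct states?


State space = product of domain sizes of all variables.
Domain sizes:
  v1 (integer in [0..6]): 7
  v2 (integer in [3..11]): 9
  v3 (enum of 4 values): 4
  v4 (boolean): 2
  v5 (integer in [1..7]): 7
  v6 (enum of 6 values): 6
Product = 7 * 9 * 4 * 2 * 7 * 6 = 21168

21168


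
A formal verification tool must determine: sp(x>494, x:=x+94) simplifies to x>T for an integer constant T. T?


Formula: sp(P, x:=E) = exists old_x. (x = E[old_x/x]) AND P[old_x/x] (old_x is the value of x before the assignment; eliminate old_x by solving x = E[old_x/x] for old_x)
Step 1: Precondition P: x>494, i.e. old_x > 494
Step 2: Assignment gives x = old_x + 94, so old_x = x - 94
Step 3: Substitute into P: x - 94 > 494
Step 4: Simplify: x > 494+94 = 588

588


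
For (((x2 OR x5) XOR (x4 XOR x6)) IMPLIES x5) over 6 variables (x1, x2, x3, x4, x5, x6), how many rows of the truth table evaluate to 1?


Formula: (((x2 OR x5) XOR (x4 XOR x6)) IMPLIES x5) over 6 vars (64 rows)
Evaluate each row (x1, x2, x3, x4, x5, x6 as bits, MSB first):
  row 0 [000000]: (((0 OR 0) XOR (0 XOR 0)) IMPLIES 0) -> 1
  row 1 [000001]: (((0 OR 0) XOR (0 XOR 1)) IMPLIES 0) -> 0
  row 2 [000010]: (((0 OR 1) XOR (0 XOR 0)) IMPLIES 1) -> 1
  row 3 [000011]: (((0 OR 1) XOR (0 XOR 1)) IMPLIES 1) -> 1
  row 4 [000100]: (((0 OR 0) XOR (1 XOR 0)) IMPLIES 0) -> 0
  (every remaining row is evaluated the same way; all 64 results are listed next)
Full result column, 8 rows per line (x1,x2,x3 fixed per line; x4,x5,x6 runs 000..111 left to right):
  rows 0-7 [x1,x2,x3=000]: 10110111  (ones: 6)
  rows 8-15 [x1,x2,x3=001]: 10110111  (ones: 6)
  rows 16-23 [x1,x2,x3=010]: 01111011  (ones: 6)
  rows 24-31 [x1,x2,x3=011]: 01111011  (ones: 6)
  rows 32-39 [x1,x2,x3=100]: 10110111  (ones: 6)
  rows 40-47 [x1,x2,x3=101]: 10110111  (ones: 6)
  rows 48-55 [x1,x2,x3=110]: 01111011  (ones: 6)
  rows 56-63 [x1,x2,x3=111]: 01111011  (ones: 6)
Count of 1-rows = 6+6+6+6+6+6+6+6 = 48

48


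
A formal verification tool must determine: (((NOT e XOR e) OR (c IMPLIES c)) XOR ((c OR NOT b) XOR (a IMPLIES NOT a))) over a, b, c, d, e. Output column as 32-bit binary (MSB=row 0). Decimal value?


Formula: (((NOT e XOR e) OR (c IMPLIES c)) XOR ((c OR NOT b) XOR (a IMPLIES NOT a))) over a, b, c, d, e (32 rows)
Evaluate each row (bits = a,b,c,d,e, MSB first):
  row 0 [00000]: (((NOT 0 XOR 0) OR (0 IMPLIES 0)) XOR ((0 OR NOT 0) XOR (0 IMPLIES NOT 0))) -> 1
  row 1 [00001]: (((NOT 1 XOR 1) OR (0 IMPLIES 0)) XOR ((0 OR NOT 0) XOR (0 IMPLIES NOT 0))) -> 1
  row 2 [00010]: (((NOT 0 XOR 0) OR (0 IMPLIES 0)) XOR ((0 OR NOT 0) XOR (0 IMPLIES NOT 0))) -> 1
  row 3 [00011]: (((NOT 1 XOR 1) OR (0 IMPLIES 0)) XOR ((0 OR NOT 0) XOR (0 IMPLIES NOT 0))) -> 1
  row 4 [00100]: (((NOT 0 XOR 0) OR (1 IMPLIES 1)) XOR ((1 OR NOT 0) XOR (0 IMPLIES NOT 0))) -> 1
  row 5 [00101]: (((NOT 1 XOR 1) OR (1 IMPLIES 1)) XOR ((1 OR NOT 0) XOR (0 IMPLIES NOT 0))) -> 1
  row 6 [00110]: (((NOT 0 XOR 0) OR (1 IMPLIES 1)) XOR ((1 OR NOT 0) XOR (0 IMPLIES NOT 0))) -> 1
  row 7 [00111]: (((NOT 1 XOR 1) OR (1 IMPLIES 1)) XOR ((1 OR NOT 0) XOR (0 IMPLIES NOT 0))) -> 1
  row 8 [01000]: (((NOT 0 XOR 0) OR (0 IMPLIES 0)) XOR ((0 OR NOT 1) XOR (0 IMPLIES NOT 0))) -> 0
  row 9 [01001]: (((NOT 1 XOR 1) OR (0 IMPLIES 0)) XOR ((0 OR NOT 1) XOR (0 IMPLIES NOT 0))) -> 0
  row 10 [01010]: (((NOT 0 XOR 0) OR (0 IMPLIES 0)) XOR ((0 OR NOT 1) XOR (0 IMPLIES NOT 0))) -> 0
  row 11 [01011]: (((NOT 1 XOR 1) OR (0 IMPLIES 0)) XOR ((0 OR NOT 1) XOR (0 IMPLIES NOT 0))) -> 0
  row 12 [01100]: (((NOT 0 XOR 0) OR (1 IMPLIES 1)) XOR ((1 OR NOT 1) XOR (0 IMPLIES NOT 0))) -> 1
  row 13 [01101]: (((NOT 1 XOR 1) OR (1 IMPLIES 1)) XOR ((1 OR NOT 1) XOR (0 IMPLIES NOT 0))) -> 1
  row 14 [01110]: (((NOT 0 XOR 0) OR (1 IMPLIES 1)) XOR ((1 OR NOT 1) XOR (0 IMPLIES NOT 0))) -> 1
  row 15 [01111]: (((NOT 1 XOR 1) OR (1 IMPLIES 1)) XOR ((1 OR NOT 1) XOR (0 IMPLIES NOT 0))) -> 1
  row 16 [10000]: (((NOT 0 XOR 0) OR (0 IMPLIES 0)) XOR ((0 OR NOT 0) XOR (1 IMPLIES NOT 1))) -> 0
  row 17 [10001]: (((NOT 1 XOR 1) OR (0 IMPLIES 0)) XOR ((0 OR NOT 0) XOR (1 IMPLIES NOT 1))) -> 0
  row 18 [10010]: (((NOT 0 XOR 0) OR (0 IMPLIES 0)) XOR ((0 OR NOT 0) XOR (1 IMPLIES NOT 1))) -> 0
  row 19 [10011]: (((NOT 1 XOR 1) OR (0 IMPLIES 0)) XOR ((0 OR NOT 0) XOR (1 IMPLIES NOT 1))) -> 0
  row 20 [10100]: (((NOT 0 XOR 0) OR (1 IMPLIES 1)) XOR ((1 OR NOT 0) XOR (1 IMPLIES NOT 1))) -> 0
  row 21 [10101]: (((NOT 1 XOR 1) OR (1 IMPLIES 1)) XOR ((1 OR NOT 0) XOR (1 IMPLIES NOT 1))) -> 0
  row 22 [10110]: (((NOT 0 XOR 0) OR (1 IMPLIES 1)) XOR ((1 OR NOT 0) XOR (1 IMPLIES NOT 1))) -> 0
  row 23 [10111]: (((NOT 1 XOR 1) OR (1 IMPLIES 1)) XOR ((1 OR NOT 0) XOR (1 IMPLIES NOT 1))) -> 0
  row 24 [11000]: (((NOT 0 XOR 0) OR (0 IMPLIES 0)) XOR ((0 OR NOT 1) XOR (1 IMPLIES NOT 1))) -> 1
  row 25 [11001]: (((NOT 1 XOR 1) OR (0 IMPLIES 0)) XOR ((0 OR NOT 1) XOR (1 IMPLIES NOT 1))) -> 1
  row 26 [11010]: (((NOT 0 XOR 0) OR (0 IMPLIES 0)) XOR ((0 OR NOT 1) XOR (1 IMPLIES NOT 1))) -> 1
  row 27 [11011]: (((NOT 1 XOR 1) OR (0 IMPLIES 0)) XOR ((0 OR NOT 1) XOR (1 IMPLIES NOT 1))) -> 1
  row 28 [11100]: (((NOT 0 XOR 0) OR (1 IMPLIES 1)) XOR ((1 OR NOT 1) XOR (1 IMPLIES NOT 1))) -> 0
  row 29 [11101]: (((NOT 1 XOR 1) OR (1 IMPLIES 1)) XOR ((1 OR NOT 1) XOR (1 IMPLIES NOT 1))) -> 0
  row 30 [11110]: (((NOT 0 XOR 0) OR (1 IMPLIES 1)) XOR ((1 OR NOT 1) XOR (1 IMPLIES NOT 1))) -> 0
  row 31 [11111]: (((NOT 1 XOR 1) OR (1 IMPLIES 1)) XOR ((1 OR NOT 1) XOR (1 IMPLIES NOT 1))) -> 0
Full result column, 4 rows per line (a,b,c fixed per line; d,e runs 00..11 left to right):
  rows 0-3 [a,b,c=000]: 1111  = hex F
  rows 4-7 [a,b,c=001]: 1111  = hex F
  rows 8-11 [a,b,c=010]: 0000  = hex 0
  rows 12-15 [a,b,c=011]: 1111  = hex F
  rows 16-19 [a,b,c=100]: 0000  = hex 0
  rows 20-23 [a,b,c=101]: 0000  = hex 0
  rows 24-27 [a,b,c=110]: 1111  = hex F
  rows 28-31 [a,b,c=111]: 0000  = hex 0
Output column (row 0 .. row 31) = 11111111000011110000000011110000
Output column grouped in 4s = 1111 1111 0000 1111 0000 0000 1111 0000 = 0xFF0F00F0
Convert to decimal digit by digit (value = value*16 + digit):
  F -> 15
  15*16 + 15 (F) = 255
  255*16 + 0 = 4080
  4080*16 + 15 (F) = 65295
  65295*16 + 0 = 1044720
  1044720*16 + 0 = 16715520
  16715520*16 + 15 (F) = 267448335
  267448335*16 + 0 = 4279173360
Decimal = 4279173360

4279173360


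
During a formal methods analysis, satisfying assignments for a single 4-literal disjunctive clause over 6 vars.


Step 1: Total=2^6=64
Step 2: Unsat when all 4 false: 2^2=4
Step 3: Sat=64-4=60

60


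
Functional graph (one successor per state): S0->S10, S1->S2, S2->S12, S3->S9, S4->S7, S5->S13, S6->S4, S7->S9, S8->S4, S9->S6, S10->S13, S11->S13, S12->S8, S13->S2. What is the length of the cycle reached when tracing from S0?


Trace from S0 until a state repeats:
  S0 -> S10 -> S13 -> S2 -> S12 -> S8 -> S4 -> S7 -> S9 -> S6 -> S4
S4 first seen at step 6, revisited at step 10.
Cycle length = 10 - 6 = 4

4


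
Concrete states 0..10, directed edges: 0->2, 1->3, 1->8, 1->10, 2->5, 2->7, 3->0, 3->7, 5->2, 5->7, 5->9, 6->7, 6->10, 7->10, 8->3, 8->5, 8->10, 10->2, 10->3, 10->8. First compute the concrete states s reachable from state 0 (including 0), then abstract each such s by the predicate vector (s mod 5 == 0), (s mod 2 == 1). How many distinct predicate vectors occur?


BFS from 0:
Concrete reachable: {0, 2, 3, 5, 7, 8, 9, 10}
Abstract via predicates (s mod 5 == 0), (s mod 2 == 1):
  (0,0) <- {2, 8}
  (0,1) <- {3, 7, 9}
  (1,0) <- {0, 10}
  (1,1) <- {5}
Distinct abstract states = 4

4


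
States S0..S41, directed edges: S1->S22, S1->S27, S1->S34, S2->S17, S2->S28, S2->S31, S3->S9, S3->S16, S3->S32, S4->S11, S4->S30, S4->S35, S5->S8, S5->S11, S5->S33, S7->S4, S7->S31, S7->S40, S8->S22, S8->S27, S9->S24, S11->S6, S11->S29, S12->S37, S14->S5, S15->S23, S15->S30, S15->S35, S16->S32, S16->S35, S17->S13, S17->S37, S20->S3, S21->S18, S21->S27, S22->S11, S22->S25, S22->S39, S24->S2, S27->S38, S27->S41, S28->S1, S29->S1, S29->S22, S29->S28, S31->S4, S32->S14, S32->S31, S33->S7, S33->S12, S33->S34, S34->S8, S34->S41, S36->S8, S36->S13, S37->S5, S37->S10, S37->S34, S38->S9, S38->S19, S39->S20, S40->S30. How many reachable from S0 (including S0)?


BFS from S0:
  layer 0: {S0}
Reachable set: {S0}
Count = 1

1


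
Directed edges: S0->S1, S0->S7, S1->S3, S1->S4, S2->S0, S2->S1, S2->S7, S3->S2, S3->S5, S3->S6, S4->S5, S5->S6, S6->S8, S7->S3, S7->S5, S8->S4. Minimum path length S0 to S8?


BFS layer-by-layer from S0:
  dist 0: {S0}
  dist 1: {S1, S7}
  dist 2: {S3, S4, S5}
  dist 3: {S2, S6}
  dist 4: {S8}
  -> S8 reached at distance 4
Shortest path length = 4

4


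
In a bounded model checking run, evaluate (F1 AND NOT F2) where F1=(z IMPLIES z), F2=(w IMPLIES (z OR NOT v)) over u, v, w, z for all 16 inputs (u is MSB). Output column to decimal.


F1 = (z IMPLIES z)
F2 = (w IMPLIES (z OR NOT v))
Counterexample to F1=>F2 is where F1=1 and F2=0.
Evaluate each row (bits = u,v,w,z, MSB first):
  row 0 [0000]: F1=1 F2=1 -> F1&~F2 -> 0
  row 1 [0001]: F1=1 F2=1 -> F1&~F2 -> 0
  row 2 [0010]: F1=1 F2=1 -> F1&~F2 -> 0
  row 3 [0011]: F1=1 F2=1 -> F1&~F2 -> 0
  row 4 [0100]: F1=1 F2=1 -> F1&~F2 -> 0
  row 5 [0101]: F1=1 F2=1 -> F1&~F2 -> 0
  row 6 [0110]: F1=1 F2=0 -> F1&~F2 -> 1
  row 7 [0111]: F1=1 F2=1 -> F1&~F2 -> 0
  row 8 [1000]: F1=1 F2=1 -> F1&~F2 -> 0
  row 9 [1001]: F1=1 F2=1 -> F1&~F2 -> 0
  row 10 [1010]: F1=1 F2=1 -> F1&~F2 -> 0
  row 11 [1011]: F1=1 F2=1 -> F1&~F2 -> 0
  row 12 [1100]: F1=1 F2=1 -> F1&~F2 -> 0
  row 13 [1101]: F1=1 F2=1 -> F1&~F2 -> 0
  row 14 [1110]: F1=1 F2=0 -> F1&~F2 -> 1
  row 15 [1111]: F1=1 F2=1 -> F1&~F2 -> 0
Full result column, 4 rows per line (u,v fixed per line; w,z runs 00..11 left to right):
  rows 0-3 [u,v=00]: 0000  = hex 0
  rows 4-7 [u,v=01]: 0010  = hex 2
  rows 8-11 [u,v=10]: 0000  = hex 0
  rows 12-15 [u,v=11]: 0010  = hex 2
Counterexample vector (row 0 .. row 15) = 0000001000000010
Output column grouped in 4s = 0000 0010 0000 0010 = 0x0202
Convert to decimal digit by digit (value = value*16 + digit):
  0 -> 0
  0*16 + 2 = 2
  2*16 + 0 = 32
  32*16 + 2 = 514
Decimal = 514

514


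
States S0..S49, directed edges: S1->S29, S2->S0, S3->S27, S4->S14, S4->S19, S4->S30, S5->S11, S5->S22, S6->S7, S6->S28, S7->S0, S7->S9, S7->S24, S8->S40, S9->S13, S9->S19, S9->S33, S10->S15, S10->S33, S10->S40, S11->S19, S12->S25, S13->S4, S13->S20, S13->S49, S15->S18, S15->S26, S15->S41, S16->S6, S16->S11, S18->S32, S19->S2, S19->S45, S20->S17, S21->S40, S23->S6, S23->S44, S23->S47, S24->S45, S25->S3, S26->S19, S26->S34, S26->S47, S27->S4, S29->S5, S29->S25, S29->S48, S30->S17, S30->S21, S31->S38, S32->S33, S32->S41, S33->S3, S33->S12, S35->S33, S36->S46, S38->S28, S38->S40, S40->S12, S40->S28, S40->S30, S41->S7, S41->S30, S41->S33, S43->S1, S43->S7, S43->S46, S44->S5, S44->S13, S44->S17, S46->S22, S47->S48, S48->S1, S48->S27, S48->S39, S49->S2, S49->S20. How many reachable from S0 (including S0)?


BFS from S0:
  layer 0: {S0}
Reachable set: {S0}
Count = 1

1


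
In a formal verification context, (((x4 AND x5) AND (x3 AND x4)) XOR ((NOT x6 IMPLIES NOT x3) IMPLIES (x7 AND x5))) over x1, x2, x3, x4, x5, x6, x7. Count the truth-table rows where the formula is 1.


Formula: (((x4 AND x5) AND (x3 AND x4)) XOR ((NOT x6 IMPLIES NOT x3) IMPLIES (x7 AND x5))) over 7 vars (128 rows)
Evaluate each row (x1, x2, x3, x4, x5, x6, x7 as bits, MSB first):
  row 0 [0000000]: (((0 AND 0) AND (0 AND 0)) XOR ((NOT 0 IMPLIES NOT 0) IMPLIES (0 AND 0))) -> 0
  row 1 [0000001]: (((0 AND 0) AND (0 AND 0)) XOR ((NOT 0 IMPLIES NOT 0) IMPLIES (1 AND 0))) -> 0
  row 2 [0000010]: (((0 AND 0) AND (0 AND 0)) XOR ((NOT 1 IMPLIES NOT 0) IMPLIES (0 AND 0))) -> 0
  row 3 [0000011]: (((0 AND 0) AND (0 AND 0)) XOR ((NOT 1 IMPLIES NOT 0) IMPLIES (1 AND 0))) -> 0
  row 4 [0000100]: (((0 AND 1) AND (0 AND 0)) XOR ((NOT 0 IMPLIES NOT 0) IMPLIES (0 AND 1))) -> 0
  (every remaining row is evaluated the same way; all 128 results are listed next)
Full result column, 8 rows per line (x1,x2,x3,x4 fixed per line; x5,x6,x7 runs 000..111 left to right):
  rows 0-7 [x1,x2,x3,x4=0000]: 00000101  (ones: 2)
  rows 8-15 [x1,x2,x3,x4=0001]: 00000101  (ones: 2)
  rows 16-23 [x1,x2,x3,x4=0010]: 11001101  (ones: 5)
  rows 24-31 [x1,x2,x3,x4=0011]: 11000010  (ones: 3)
  rows 32-39 [x1,x2,x3,x4=0100]: 00000101  (ones: 2)
  rows 40-47 [x1,x2,x3,x4=0101]: 00000101  (ones: 2)
  rows 48-55 [x1,x2,x3,x4=0110]: 11001101  (ones: 5)
  rows 56-63 [x1,x2,x3,x4=0111]: 11000010  (ones: 3)
  rows 64-71 [x1,x2,x3,x4=1000]: 00000101  (ones: 2)
  rows 72-79 [x1,x2,x3,x4=1001]: 00000101  (ones: 2)
  rows 80-87 [x1,x2,x3,x4=1010]: 11001101  (ones: 5)
  rows 88-95 [x1,x2,x3,x4=1011]: 11000010  (ones: 3)
  rows 96-103 [x1,x2,x3,x4=1100]: 00000101  (ones: 2)
  rows 104-111 [x1,x2,x3,x4=1101]: 00000101  (ones: 2)
  rows 112-119 [x1,x2,x3,x4=1110]: 11001101  (ones: 5)
  rows 120-127 [x1,x2,x3,x4=1111]: 11000010  (ones: 3)
Count of 1-rows = 2+2+5+3+2+2+5+3+2+2+5+3+2+2+5+3 = 48

48


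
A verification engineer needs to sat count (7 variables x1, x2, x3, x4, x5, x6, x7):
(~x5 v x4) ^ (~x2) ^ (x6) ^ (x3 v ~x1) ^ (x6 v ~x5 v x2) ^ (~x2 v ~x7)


CNF with 6 clauses over 7 vars (128 assignments).
An assignment satisfies CNF iff every clause has >=1 true literal.
Check each row (bits = x1,x2,x3,x4,x5,x6,x7; clause T/F shown):
  row 0 [0000000]: clauses=TTFTTT -> 0
  row 1 [0000001]: clauses=TTFTTT -> 0
  row 2 [0000010]: clauses=TTTTTT -> 1
  row 3 [0000011]: clauses=TTTTTT -> 1
  row 4 [0000100]: clauses=FTFTFT -> 0
  (every remaining row is evaluated the same way; all 128 results are listed next)
Full result column, 8 rows per line (x1,x2,x3,x4 fixed per line; x5,x6,x7 runs 000..111 left to right):
  rows 0-7 [x1,x2,x3,x4=0000]: 00110000  (ones: 2)
  rows 8-15 [x1,x2,x3,x4=0001]: 00110011  (ones: 4)
  rows 16-23 [x1,x2,x3,x4=0010]: 00110000  (ones: 2)
  rows 24-31 [x1,x2,x3,x4=0011]: 00110011  (ones: 4)
  rows 32-39 [x1,x2,x3,x4=0100]: 00000000  (ones: 0)
  rows 40-47 [x1,x2,x3,x4=0101]: 00000000  (ones: 0)
  rows 48-55 [x1,x2,x3,x4=0110]: 00000000  (ones: 0)
  rows 56-63 [x1,x2,x3,x4=0111]: 00000000  (ones: 0)
  rows 64-71 [x1,x2,x3,x4=1000]: 00000000  (ones: 0)
  rows 72-79 [x1,x2,x3,x4=1001]: 00000000  (ones: 0)
  rows 80-87 [x1,x2,x3,x4=1010]: 00110000  (ones: 2)
  rows 88-95 [x1,x2,x3,x4=1011]: 00110011  (ones: 4)
  rows 96-103 [x1,x2,x3,x4=1100]: 00000000  (ones: 0)
  rows 104-111 [x1,x2,x3,x4=1101]: 00000000  (ones: 0)
  rows 112-119 [x1,x2,x3,x4=1110]: 00000000  (ones: 0)
  rows 120-127 [x1,x2,x3,x4=1111]: 00000000  (ones: 0)
Satisfying assignments = 2+4+2+4+0+0+0+0+0+0+2+4+0+0+0+0 = 18

18


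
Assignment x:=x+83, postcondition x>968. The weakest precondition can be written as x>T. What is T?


Formula: wp(x:=E, P) = P[E/x] (substitute E for x in postcondition)
Step 1: Postcondition: x>968
Step 2: Substitute x+83 for x: x+83>968
Step 3: Solve for x: x > 968-83 = 885

885


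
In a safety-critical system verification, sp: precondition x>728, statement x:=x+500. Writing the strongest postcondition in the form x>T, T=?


Formula: sp(P, x:=E) = exists old_x. (x = E[old_x/x]) AND P[old_x/x] (old_x is the value of x before the assignment; eliminate old_x by solving x = E[old_x/x] for old_x)
Step 1: Precondition P: x>728, i.e. old_x > 728
Step 2: Assignment gives x = old_x + 500, so old_x = x - 500
Step 3: Substitute into P: x - 500 > 728
Step 4: Simplify: x > 728+500 = 1228

1228
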